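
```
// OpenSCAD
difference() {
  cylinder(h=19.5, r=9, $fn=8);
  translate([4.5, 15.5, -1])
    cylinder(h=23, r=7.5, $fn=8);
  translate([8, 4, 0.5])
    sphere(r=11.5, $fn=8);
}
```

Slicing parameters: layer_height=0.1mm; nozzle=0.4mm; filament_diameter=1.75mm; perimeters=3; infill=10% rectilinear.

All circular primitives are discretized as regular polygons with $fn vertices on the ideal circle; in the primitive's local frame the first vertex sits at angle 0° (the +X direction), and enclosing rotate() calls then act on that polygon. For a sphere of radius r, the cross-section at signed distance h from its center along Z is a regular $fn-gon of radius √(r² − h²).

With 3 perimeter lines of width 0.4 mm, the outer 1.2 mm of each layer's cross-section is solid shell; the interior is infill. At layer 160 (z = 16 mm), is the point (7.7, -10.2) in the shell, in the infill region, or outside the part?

outside

At z = 16 mm: the r=9 cylinder contributes a regular 8-gon of circumradius 9; the cylinder at (4.5, 15.5): section is a regular 8-gon, circumradius r=7.5; the sphere at (8, 4) is not intersected at this z (|z−center|=15.500 > r=11.5); Subtracting the remaining from the first: starting from the r=9 cylinder, the r=7.5 cylinder at (4.5, 15.5) misses the remaining region (no effect) — 1 connected region. Overall, the cross-section is a single solid region. The nearest boundary edge runs (6.36, -6.36)→(-0.00, -9.00); distance from the point to it = 4.06 mm. The point is not inside any of the regions above, so it lies outside the cross-section (4.06 mm from the nearest boundary).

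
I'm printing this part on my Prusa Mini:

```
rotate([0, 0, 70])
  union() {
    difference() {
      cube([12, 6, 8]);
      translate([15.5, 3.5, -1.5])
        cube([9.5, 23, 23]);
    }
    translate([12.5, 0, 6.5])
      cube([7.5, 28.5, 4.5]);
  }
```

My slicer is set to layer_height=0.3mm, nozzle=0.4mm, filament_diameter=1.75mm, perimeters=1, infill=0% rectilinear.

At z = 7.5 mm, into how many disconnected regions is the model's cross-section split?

At z = 7.5 mm: the 12×6 cube contributes its full rectangle; the 9.5×23 cube at (15.5, 3.5) contributes its full rectangle; After the difference (first − rest): starting from the 12×6 cube, the 9.5×23 cube at (15.5, 3.5) misses the remaining region (no effect) — 1 connected region; the cube at (12.5, 0) (footprint 7.5×28.5) is included at this height; Combining (union): the 2 present regions are separate (no shared area or edge), so areas and boundary lengths simply add and each stays a separate island — 2 connected regions; (whole slice rotated 70° about Z — lengths, areas and connectivity unchanged). The result has 2 disconnected regions.

2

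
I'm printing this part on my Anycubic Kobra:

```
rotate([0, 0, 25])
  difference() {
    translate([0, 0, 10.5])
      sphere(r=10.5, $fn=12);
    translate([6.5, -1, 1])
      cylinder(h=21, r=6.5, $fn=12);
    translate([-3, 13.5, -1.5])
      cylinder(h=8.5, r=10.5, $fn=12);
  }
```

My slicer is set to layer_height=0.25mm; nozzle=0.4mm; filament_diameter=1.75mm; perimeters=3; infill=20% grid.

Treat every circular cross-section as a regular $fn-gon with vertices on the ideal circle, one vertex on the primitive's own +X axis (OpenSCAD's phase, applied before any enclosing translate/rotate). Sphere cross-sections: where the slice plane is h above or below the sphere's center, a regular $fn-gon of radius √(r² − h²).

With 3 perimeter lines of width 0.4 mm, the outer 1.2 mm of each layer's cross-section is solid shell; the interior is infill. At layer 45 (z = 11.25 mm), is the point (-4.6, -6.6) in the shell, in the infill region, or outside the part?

At z = 11.25 mm: the sphere: section is a regular 12-gon, circumradius = √(r²−h²) = √(10.5²−0.75²) = 10.473; the cylinder at (6.5, -1): section is a regular 12-gon, circumradius r=6.5; the cylinder at (-3, 13.5) is absent (z outside [-1.5, 7]); Subtracting the remaining from the first: starting from the r=10.5 sphere, the r=6.5 cylinder at (6.5, -1) partially overlaps it — only the 100.64 mm² overlap (of its 126.75 mm²) is removed, clipping the outline — 1 connected region; (whole slice rotated 25° about Z — lengths, areas and connectivity unchanged). Overall, the cross-section is a single solid region. Undo the 25° rotation: the query point maps to (-6.958, -4.038) in the un-rotated model frame. The nearest boundary edge runs (-5.24, -9.07)→(-9.07, -5.24); distance from the point to it = 2.34 mm. The point is inside the cross-section and 2.34 mm from the nearest boundary — more than the 1.2 mm shell width (3 × 0.4), so it's in the infill interior.

infill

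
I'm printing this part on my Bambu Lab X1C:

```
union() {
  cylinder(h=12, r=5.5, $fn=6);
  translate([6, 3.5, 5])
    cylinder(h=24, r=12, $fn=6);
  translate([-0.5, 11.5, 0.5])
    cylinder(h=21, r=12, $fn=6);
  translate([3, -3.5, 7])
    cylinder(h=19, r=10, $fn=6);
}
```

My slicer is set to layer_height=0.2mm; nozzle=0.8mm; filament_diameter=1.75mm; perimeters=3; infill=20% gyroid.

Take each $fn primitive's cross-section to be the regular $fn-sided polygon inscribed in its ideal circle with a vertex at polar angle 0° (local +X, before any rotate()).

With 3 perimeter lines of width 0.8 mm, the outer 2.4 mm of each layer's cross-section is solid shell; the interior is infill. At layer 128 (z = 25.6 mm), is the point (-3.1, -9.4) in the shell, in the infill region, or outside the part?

At z = 25.6 mm: the cylinder does not reach this height (z outside [0, 12]); the cylinder at (6, 3.5): section is a regular 6-gon, circumradius r=12; the cylinder at (-0.5, 11.5) is not intersected at this z (z outside [0.5, 21.5]); the r=10 cylinder at (3, -3.5) gives a regular 6-gon of circumradius 10 (constant along its height); Merging all regions: the regions partially overlap (shared area 163.00 mm²), so overlapping operands fuse into one piece — 1 connected region. Overall, the cross-section is a single solid region. The nearest boundary edge runs (-2.00, -12.16)→(-7.00, -3.50); distance from the point to it = 0.43 mm. The point is inside the cross-section, 0.43 mm from the nearest boundary — within the 2.4 mm shell band (3 × 0.8).

shell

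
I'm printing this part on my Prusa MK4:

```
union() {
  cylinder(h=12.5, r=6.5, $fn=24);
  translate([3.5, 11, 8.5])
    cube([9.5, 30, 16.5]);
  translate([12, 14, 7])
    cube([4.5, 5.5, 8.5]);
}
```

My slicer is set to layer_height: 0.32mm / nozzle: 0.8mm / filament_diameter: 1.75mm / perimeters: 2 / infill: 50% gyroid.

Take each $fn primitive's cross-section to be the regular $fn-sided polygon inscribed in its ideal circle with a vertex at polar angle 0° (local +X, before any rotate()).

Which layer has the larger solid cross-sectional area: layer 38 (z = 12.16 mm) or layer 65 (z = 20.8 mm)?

Layer 38 (z = 12.16): the r=6.5 cylinder gives a regular 24-gon of circumradius 6.5 (constant along its height) (area = (24/2)·6.500²·sin(360°/24) = 131.22 mm²); the 9.5×30 cube at (3.5, 11) contributes its full rectangle (area 285.00 mm²); the 4.5×5.5 cube at (12, 14) contributes its full rectangle (area 24.75 mm²); Combining (union): the regions partially overlap — summed areas 440.97 mm² minus the doubly-counted overlap 5.50 mm² gives 435.47 mm² — area = 435.47 mm². So its area = 435.47 mm². Layer 65 (z = 20.8): the cylinder is absent (z outside [0, 12.5]); the cube at (3.5, 11) is present — its section is the full 9.5×30 rectangle (area 285.00 mm²); the cube at (12, 14) is not intersected at this z (z outside [7, 15.5]); Combining (union): only the 9.5×30 cube at (3.5, 11) is present, so the union is just that shape — area = 285.00 mm². So its area = 285.00 mm². Layer 38 is larger (435.47 vs 285.00 mm²).

layer 38 (z = 12.16 mm)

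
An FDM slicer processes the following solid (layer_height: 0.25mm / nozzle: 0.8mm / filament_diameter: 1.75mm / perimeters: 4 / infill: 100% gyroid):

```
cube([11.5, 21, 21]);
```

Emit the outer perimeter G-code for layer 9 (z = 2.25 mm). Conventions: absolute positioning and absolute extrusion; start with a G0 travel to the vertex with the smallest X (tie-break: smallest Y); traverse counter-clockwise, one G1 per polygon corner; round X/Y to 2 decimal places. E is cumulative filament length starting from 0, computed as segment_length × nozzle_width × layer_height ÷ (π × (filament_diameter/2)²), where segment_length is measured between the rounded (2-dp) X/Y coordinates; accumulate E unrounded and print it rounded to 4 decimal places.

G0 X0.00 Y0.00 Z2.25
G1 X11.50 Y0.00 E0.9562
G1 X11.50 Y21.00 E2.7024
G1 X0.00 Y21.00 E3.6586
G1 X0.00 Y0.00 E5.4048

At z = 2.25 mm: the cube (footprint 11.5×21) is included at this height. The outline is a single polygon with 4 vertices. Extrusion per mm of travel: 0.8 × 0.25 / (π × 0.875²) = 0.083150. Accumulating E over each segment gives final E = 5.4048.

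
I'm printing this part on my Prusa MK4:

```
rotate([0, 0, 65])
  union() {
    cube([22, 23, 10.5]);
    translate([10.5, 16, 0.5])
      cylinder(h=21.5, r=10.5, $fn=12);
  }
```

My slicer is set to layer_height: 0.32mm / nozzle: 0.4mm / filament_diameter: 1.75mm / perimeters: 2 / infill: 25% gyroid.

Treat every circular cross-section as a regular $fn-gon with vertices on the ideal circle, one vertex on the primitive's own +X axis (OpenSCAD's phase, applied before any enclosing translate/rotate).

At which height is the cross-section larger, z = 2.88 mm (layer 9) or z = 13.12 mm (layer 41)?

Layer 9 (z = 2.88): the 22×23 cube contributes its full rectangle (area 506.00 mm²); the r=10.5 cylinder at (10.5, 16) contributes a regular 12-gon of circumradius 10.5 (area = (12/2)·10.500²·sin(360°/12) = 330.75 mm²); Merging all regions: the regions partially overlap — summed areas 836.75 mm² minus the doubly-counted overlap 297.00 mm² gives 539.75 mm² — area = 539.75 mm²; (whole slice rotated 65° about Z — lengths, areas and connectivity unchanged). So its area = 539.75 mm². Layer 41 (z = 13.12): the cube does not reach this height (z outside [0, 10.5]); the r=10.5 cylinder at (10.5, 16) gives a regular 12-gon of circumradius 10.5 (constant along its height) (area = (12/2)·10.500²·sin(360°/12) = 330.75 mm²); Taking the union: only the r=10.5 cylinder at (10.5, 16) is present, so the union is just that shape — area = 330.75 mm²; (whole slice rotated 65° about Z — lengths, areas and connectivity unchanged). So its area = 330.75 mm². Layer 9 is larger (539.75 vs 330.75 mm²).

layer 9 (z = 2.88 mm)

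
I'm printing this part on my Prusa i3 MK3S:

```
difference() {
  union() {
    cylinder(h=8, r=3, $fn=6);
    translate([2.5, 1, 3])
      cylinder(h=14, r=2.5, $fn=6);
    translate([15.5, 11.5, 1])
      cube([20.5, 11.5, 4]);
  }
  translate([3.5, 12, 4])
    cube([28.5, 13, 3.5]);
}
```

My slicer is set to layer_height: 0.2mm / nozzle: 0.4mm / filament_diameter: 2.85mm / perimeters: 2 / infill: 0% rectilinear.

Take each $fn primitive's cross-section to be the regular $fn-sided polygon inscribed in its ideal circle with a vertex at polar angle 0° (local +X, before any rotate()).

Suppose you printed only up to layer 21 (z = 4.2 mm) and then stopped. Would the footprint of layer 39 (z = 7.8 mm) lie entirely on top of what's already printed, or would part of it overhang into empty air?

Compare the two slices. At z = 4.2: the r=3 cylinder gives a regular 6-gon of circumradius 3 (constant along its height) (area = (6/2)·3.000²·sin(360°/6) = 23.38 mm²); the r=2.5 cylinder at (2.5, 1) gives a regular 6-gon of circumradius 2.5 (constant along its height) (area = (6/2)·2.500²·sin(360°/6) = 16.24 mm²); the cube at (15.5, 11.5) (footprint 20.5×11.5) is included at this height (area 235.75 mm²); Merging all regions: the regions partially overlap — summed areas 275.37 mm² minus the doubly-counted overlap 6.86 mm² gives 268.51 mm² — area = 268.51 mm²; the cube at (3.5, 12) is present — its section is the full 28.5×13 rectangle (area 370.50 mm²); Subtracting the remaining from the first: starting from that combined region (268.51 mm²), the 28.5×13 cube at (3.5, 12) partially overlaps it — only the 181.50 mm² overlap (of its 370.50 mm²) is removed, clipping the outline — area = 87.01 mm². At z = 7.8: the r=3 cylinder gives a regular 6-gon of circumradius 3 (constant along its height) (area = (6/2)·3.000²·sin(360°/6) = 23.38 mm²); the r=2.5 cylinder at (2.5, 1) contributes a regular 6-gon of circumradius 2.5 (area = (6/2)·2.500²·sin(360°/6) = 16.24 mm²); the cube at (15.5, 11.5) does not reach this height (z outside [1, 5]); Combining (union): the regions partially overlap — summed areas 39.62 mm² minus the doubly-counted overlap 6.86 mm² gives 32.76 mm² — area = 32.76 mm²; the cube at (3.5, 12) does not reach this height (z outside [4, 7.5]); Subtracting the remaining from the first: none of the subtracted shapes is present at this height, so the result so far is unchanged — area = 32.76 mm². Checking containment: the cross-section at z = 7.8 is a subset of the cross-section at z = 4.2.

entirely on top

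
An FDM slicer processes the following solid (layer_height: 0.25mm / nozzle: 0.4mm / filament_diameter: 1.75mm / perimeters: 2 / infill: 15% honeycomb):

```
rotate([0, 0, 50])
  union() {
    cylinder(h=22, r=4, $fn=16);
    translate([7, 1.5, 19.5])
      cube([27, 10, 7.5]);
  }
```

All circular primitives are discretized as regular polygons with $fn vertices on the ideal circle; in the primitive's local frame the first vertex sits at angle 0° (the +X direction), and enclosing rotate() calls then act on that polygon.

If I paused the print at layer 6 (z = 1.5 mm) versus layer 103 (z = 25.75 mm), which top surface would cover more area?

Layer 6 (z = 1.5): the r=4 cylinder contributes a regular 16-gon of circumradius 4 (area = (16/2)·4.000²·sin(360°/16) = 48.98 mm²); the cube at (7, 1.5) does not reach this height (z outside [19.5, 27]); Taking the union: only the r=4 cylinder is present, so the union is just that shape — area = 48.98 mm²; (whole slice rotated 50° about Z — lengths, areas and connectivity unchanged). So its area = 48.98 mm². Layer 103 (z = 25.75): the cylinder does not reach this height (z outside [0, 22]); the cube at (7, 1.5) (footprint 27×10) is included at this height (area 270.00 mm²); Combining (union): only the 27×10 cube at (7, 1.5) is present, so the union is just that shape — area = 270.00 mm²; (whole slice rotated 50° about Z — lengths, areas and connectivity unchanged). So its area = 270.00 mm². Layer 103 is larger (270.00 vs 48.98 mm²).

layer 103 (z = 25.75 mm)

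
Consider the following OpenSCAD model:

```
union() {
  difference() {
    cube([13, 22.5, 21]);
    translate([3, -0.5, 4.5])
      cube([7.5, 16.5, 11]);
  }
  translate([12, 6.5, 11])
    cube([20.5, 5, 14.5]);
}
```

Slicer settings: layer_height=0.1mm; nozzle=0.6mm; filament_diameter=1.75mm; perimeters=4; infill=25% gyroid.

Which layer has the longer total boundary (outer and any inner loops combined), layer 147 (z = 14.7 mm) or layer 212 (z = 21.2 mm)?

layer 147 (z = 14.7 mm)

Layer 147 (z = 14.7): the 13×22.5 cube contributes its full rectangle (perimeter 71.00 mm); the cube at (3, -0.5) is present — its section is the full 7.5×16.5 rectangle (perimeter 48.00 mm); After the difference (first − rest): starting from the 13×22.5 cube, the 7.5×16.5 cube at (3, -0.5) partially overlaps it — only the 120.00 mm² overlap (of its 123.75 mm²) is removed, clipping the outline — boundary = 103.00 mm; the cube at (12, 6.5) is present — its section is the full 20.5×5 rectangle (perimeter 51.00 mm); Taking the union: the regions partially overlap (shared area 5.00 mm²), so the edge portions inside another operand are dropped and the merged outline is re-measured after clipping — boundary = 142.00 mm. So its perimeter = 142.00 mm. Layer 212 (z = 21.2): the cube is not intersected at this z (z outside [0, 21]); the cube at (3, -0.5) is not intersected at this z (z outside [4.5, 15.5]); After the difference (first − rest): the first operand is absent here, so nothing remains; the cube at (12, 6.5) is present — its section is the full 20.5×5 rectangle (perimeter 51.00 mm); Combining (union): only the 20.5×5 cube at (12, 6.5) is present, so the union is just that shape — boundary = 51.00 mm. So its perimeter = 51.00 mm. Layer 147 is larger (142.00 vs 51.00 mm).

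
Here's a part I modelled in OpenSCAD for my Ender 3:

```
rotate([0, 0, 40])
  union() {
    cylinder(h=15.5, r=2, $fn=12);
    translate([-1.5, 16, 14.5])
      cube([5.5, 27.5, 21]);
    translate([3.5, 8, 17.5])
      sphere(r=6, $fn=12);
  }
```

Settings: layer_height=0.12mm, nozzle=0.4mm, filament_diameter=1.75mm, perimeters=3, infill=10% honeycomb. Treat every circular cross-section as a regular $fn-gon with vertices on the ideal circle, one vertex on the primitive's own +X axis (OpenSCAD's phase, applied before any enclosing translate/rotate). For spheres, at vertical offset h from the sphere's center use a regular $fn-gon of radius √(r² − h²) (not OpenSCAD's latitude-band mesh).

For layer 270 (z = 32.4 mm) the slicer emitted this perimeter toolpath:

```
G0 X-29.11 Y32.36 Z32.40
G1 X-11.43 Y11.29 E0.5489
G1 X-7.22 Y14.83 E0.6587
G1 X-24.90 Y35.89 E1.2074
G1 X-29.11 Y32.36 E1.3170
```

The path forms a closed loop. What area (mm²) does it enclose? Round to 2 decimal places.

151.18 mm²

Apply the shoelace formula to the sequence of (X, Y) vertices; enclosed area = 151.18 mm².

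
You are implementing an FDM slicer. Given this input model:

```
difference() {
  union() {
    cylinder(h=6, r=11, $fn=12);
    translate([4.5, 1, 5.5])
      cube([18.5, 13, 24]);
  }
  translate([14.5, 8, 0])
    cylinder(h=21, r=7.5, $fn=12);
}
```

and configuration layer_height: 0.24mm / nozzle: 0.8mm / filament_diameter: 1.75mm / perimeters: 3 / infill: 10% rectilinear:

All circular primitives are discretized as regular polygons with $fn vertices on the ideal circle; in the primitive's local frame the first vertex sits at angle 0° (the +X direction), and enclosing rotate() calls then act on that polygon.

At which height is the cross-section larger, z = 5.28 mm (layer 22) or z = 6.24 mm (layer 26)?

layer 22 (z = 5.28 mm)

Layer 22 (z = 5.28): the cylinder: section is a regular 12-gon, circumradius r=11 (area = (12/2)·11.000²·sin(360°/12) = 363.00 mm²); the cube at (4.5, 1) is not intersected at this z (z outside [5.5, 29.5]); Combining (union): only the r=11 cylinder is present, so the union is just that shape — area = 363.00 mm²; the r=7.5 cylinder at (14.5, 8) gives a regular 12-gon of circumradius 7.5 (constant along its height) (area = (12/2)·7.500²·sin(360°/12) = 168.75 mm²); After the difference (first − rest): starting from the result so far (363.00 mm²), the r=7.5 cylinder at (14.5, 8) partially overlaps it — only the 7.03 mm² overlap (of its 168.75 mm²) is removed, clipping the outline — area = 355.97 mm². So its area = 355.97 mm². Layer 26 (z = 6.24): the cylinder is not intersected at this z (z outside [0, 6]); the cube at (4.5, 1) (footprint 18.5×13) is included at this height (area 240.50 mm²); Taking the union: only the 18.5×13 cube at (4.5, 1) is present, so the union is just that shape — area = 240.50 mm²; the cylinder at (14.5, 8): section is a regular 12-gon, circumradius r=7.5 (area = (12/2)·7.500²·sin(360°/12) = 168.75 mm²); Subtracting the remaining from the first: starting from the result so far (240.50 mm²), the r=7.5 cylinder at (14.5, 8) partially overlaps it — only the 160.09 mm² overlap (of its 168.75 mm²) is removed, clipping the outline — area = 80.41 mm². So its area = 80.41 mm². Layer 22 is larger (355.97 vs 80.41 mm²).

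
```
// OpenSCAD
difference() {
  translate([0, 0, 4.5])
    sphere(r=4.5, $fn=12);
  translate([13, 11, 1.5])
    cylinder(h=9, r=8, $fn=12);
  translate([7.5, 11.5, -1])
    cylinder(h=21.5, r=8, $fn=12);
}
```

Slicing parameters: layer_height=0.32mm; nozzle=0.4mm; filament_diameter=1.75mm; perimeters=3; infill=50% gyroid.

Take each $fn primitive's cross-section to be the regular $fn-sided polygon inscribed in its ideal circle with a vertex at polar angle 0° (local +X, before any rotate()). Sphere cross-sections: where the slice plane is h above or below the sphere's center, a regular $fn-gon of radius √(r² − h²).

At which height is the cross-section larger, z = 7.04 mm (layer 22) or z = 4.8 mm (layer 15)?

Layer 22 (z = 7.04): the r=4.5 sphere slices to a regular 12-gon of circumradius 3.715 (√(r²−h²) with h=2.54 from center) (area = (12/2)·3.715²·sin(360°/12) = 41.40 mm²); the r=8 cylinder at (13, 11) gives a regular 12-gon of circumradius 8 (constant along its height) (area = (12/2)·8.000²·sin(360°/12) = 192.00 mm²); the cylinder at (7.5, 11.5): section is a regular 12-gon, circumradius r=8 (area = (12/2)·8.000²·sin(360°/12) = 192.00 mm²); Subtracting the remaining from the first: starting from the r=4.5 sphere (41.40 mm²), the r=8 cylinder at (13, 11) misses the remaining region (no effect); the r=8 cylinder at (7.5, 11.5) misses the remaining region (no effect) — area = 41.40 mm². So its area = 41.40 mm². Layer 15 (z = 4.8): the r=4.5 sphere slices to a regular 12-gon of circumradius 4.490 (√(r²−h²) with h=0.3 from center) (area = (12/2)·4.490²·sin(360°/12) = 60.48 mm²); the cylinder at (13, 11): section is a regular 12-gon, circumradius r=8 (area = (12/2)·8.000²·sin(360°/12) = 192.00 mm²); the r=8 cylinder at (7.5, 11.5) gives a regular 12-gon of circumradius 8 (constant along its height) (area = (12/2)·8.000²·sin(360°/12) = 192.00 mm²); Subtracting the remaining from the first: starting from the r=4.5 sphere (60.48 mm²), the r=8 cylinder at (13, 11) misses the remaining region (no effect); the r=8 cylinder at (7.5, 11.5) misses the remaining region (no effect) — area = 60.48 mm². So its area = 60.48 mm². Layer 15 is larger (60.48 vs 41.40 mm²).

layer 15 (z = 4.8 mm)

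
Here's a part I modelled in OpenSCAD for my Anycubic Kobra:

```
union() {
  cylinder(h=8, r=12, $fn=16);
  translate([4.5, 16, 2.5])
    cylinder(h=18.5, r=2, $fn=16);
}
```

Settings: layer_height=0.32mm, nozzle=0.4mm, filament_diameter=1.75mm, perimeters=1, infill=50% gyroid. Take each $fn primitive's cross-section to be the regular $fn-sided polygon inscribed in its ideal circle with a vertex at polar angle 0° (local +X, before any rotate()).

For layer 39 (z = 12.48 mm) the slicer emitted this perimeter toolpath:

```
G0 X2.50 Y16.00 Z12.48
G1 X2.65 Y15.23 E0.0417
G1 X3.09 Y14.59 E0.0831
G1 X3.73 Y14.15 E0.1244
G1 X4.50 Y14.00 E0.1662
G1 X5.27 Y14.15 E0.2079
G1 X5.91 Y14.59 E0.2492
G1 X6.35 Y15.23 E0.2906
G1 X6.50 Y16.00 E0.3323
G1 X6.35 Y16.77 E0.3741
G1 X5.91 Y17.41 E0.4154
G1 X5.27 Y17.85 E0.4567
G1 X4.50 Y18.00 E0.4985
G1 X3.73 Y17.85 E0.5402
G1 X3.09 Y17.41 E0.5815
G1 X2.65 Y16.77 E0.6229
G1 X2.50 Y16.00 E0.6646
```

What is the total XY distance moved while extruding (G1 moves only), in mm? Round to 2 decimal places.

Sum the Euclidean lengths of each G1 segment: total = 12.49 mm.

12.49 mm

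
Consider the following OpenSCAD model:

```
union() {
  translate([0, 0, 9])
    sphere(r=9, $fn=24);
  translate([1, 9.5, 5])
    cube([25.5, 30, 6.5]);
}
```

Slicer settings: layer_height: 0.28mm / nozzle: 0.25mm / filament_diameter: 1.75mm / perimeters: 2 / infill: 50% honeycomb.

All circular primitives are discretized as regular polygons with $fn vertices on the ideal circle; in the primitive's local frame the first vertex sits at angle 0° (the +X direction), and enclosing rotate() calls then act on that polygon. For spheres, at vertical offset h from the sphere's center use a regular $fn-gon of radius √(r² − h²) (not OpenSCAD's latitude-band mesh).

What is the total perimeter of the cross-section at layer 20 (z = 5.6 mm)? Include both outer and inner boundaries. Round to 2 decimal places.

163.21 mm

At z = 5.6 mm: the sphere: section is a regular 24-gon, circumradius = √(r²−h²) = √(9²−3.4²) = 8.333 (perimeter = 2·24·8.333·sin(180°/24) = 52.21 mm); the cube at (1, 9.5) (footprint 25.5×30) is included at this height (perimeter 111.00 mm); Combining (union): the 2 present regions are separate (no shared area or edge), so areas and boundary lengths simply add and each stays a separate island — boundary = 163.21 mm. Overall, the cross-section has 2 separate islands. Total boundary length (outer) = 163.21 mm.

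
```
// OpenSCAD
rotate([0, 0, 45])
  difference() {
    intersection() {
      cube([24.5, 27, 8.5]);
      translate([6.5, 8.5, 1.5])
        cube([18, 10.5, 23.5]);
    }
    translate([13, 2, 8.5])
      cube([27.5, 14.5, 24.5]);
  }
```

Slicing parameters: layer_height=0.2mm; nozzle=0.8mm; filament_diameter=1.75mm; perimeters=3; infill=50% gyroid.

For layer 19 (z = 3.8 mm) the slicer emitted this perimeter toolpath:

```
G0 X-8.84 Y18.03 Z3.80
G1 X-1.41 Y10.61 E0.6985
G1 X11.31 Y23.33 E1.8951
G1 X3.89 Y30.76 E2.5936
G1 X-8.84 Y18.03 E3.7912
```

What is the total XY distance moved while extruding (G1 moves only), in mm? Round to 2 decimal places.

Sum the Euclidean lengths of each G1 segment: total = 56.99 mm.

56.99 mm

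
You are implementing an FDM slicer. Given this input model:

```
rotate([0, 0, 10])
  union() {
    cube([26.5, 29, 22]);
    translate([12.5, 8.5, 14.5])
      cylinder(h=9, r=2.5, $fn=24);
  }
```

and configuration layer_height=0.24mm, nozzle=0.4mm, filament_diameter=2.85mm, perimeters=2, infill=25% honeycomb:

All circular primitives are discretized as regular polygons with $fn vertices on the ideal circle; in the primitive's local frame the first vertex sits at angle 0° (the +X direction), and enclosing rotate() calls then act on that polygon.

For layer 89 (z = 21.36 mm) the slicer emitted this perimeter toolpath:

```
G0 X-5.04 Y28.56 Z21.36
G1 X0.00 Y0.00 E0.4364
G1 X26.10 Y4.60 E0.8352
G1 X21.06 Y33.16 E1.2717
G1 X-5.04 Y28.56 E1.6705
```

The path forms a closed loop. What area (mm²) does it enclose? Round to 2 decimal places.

Apply the shoelace formula to the sequence of (X, Y) vertices; enclosed area = 768.60 mm².

768.60 mm²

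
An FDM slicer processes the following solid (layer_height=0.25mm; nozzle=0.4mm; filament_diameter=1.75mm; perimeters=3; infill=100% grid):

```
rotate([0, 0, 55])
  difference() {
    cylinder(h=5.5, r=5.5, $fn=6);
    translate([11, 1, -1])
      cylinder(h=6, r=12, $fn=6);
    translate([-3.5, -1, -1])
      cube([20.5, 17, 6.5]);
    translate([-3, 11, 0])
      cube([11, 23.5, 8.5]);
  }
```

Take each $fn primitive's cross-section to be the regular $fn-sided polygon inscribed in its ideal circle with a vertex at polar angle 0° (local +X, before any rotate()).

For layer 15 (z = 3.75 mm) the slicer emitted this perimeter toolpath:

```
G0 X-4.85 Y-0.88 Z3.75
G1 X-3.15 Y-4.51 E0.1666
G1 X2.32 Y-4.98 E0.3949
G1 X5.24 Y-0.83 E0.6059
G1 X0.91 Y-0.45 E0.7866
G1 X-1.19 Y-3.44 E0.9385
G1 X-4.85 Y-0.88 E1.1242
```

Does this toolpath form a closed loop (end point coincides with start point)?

yes

Start point (G0): (-4.85, -0.88). End point (last G1): the path returns to the start — closed.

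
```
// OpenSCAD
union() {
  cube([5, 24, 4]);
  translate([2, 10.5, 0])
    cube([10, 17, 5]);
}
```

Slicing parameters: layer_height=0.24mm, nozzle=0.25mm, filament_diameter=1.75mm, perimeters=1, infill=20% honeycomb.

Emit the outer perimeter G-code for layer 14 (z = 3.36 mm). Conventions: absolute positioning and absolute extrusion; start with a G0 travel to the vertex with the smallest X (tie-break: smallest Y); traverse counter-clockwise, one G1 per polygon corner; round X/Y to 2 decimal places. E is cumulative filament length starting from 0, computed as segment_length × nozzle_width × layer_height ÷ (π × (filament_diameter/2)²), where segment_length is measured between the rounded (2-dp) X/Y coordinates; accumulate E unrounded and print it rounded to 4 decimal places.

G0 X0.00 Y0.00 Z3.36
G1 X5.00 Y0.00 E0.1247
G1 X5.00 Y10.50 E0.3866
G1 X12.00 Y10.50 E0.5613
G1 X12.00 Y27.50 E0.9853
G1 X2.00 Y27.50 E1.2348
G1 X2.00 Y24.00 E1.3221
G1 X0.00 Y24.00 E1.3720
G1 X0.00 Y0.00 E1.9707

At z = 3.36 mm: the cube is present — its section is the full 5×24 rectangle; the cube at (2, 10.5) (footprint 10×17) is included at this height; Combining (union): the regions partially overlap (shared area 40.50 mm²), so overlapping operands fuse into one piece — 1 connected region. The outline is a single polygon with 8 vertices. Extrusion per mm of travel: 0.25 × 0.24 / (π × 0.875²) = 0.024945. Accumulating E over each segment gives final E = 1.9707.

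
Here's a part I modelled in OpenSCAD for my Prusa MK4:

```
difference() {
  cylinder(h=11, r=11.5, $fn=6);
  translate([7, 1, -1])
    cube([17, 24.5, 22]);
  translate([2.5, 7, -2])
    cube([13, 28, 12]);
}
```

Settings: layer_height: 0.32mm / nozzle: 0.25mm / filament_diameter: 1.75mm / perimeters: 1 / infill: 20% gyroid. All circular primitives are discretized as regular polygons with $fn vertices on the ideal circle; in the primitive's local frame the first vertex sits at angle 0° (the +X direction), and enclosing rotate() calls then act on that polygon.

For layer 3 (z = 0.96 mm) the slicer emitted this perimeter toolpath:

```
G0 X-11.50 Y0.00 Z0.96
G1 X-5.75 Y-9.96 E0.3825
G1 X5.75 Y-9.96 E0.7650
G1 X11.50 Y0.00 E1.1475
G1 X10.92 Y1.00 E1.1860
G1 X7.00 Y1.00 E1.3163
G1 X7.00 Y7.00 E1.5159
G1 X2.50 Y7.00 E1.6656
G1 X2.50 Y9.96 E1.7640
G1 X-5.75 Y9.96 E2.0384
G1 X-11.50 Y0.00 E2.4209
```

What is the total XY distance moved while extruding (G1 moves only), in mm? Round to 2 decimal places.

72.79 mm

Sum the Euclidean lengths of each G1 segment: total = 72.79 mm.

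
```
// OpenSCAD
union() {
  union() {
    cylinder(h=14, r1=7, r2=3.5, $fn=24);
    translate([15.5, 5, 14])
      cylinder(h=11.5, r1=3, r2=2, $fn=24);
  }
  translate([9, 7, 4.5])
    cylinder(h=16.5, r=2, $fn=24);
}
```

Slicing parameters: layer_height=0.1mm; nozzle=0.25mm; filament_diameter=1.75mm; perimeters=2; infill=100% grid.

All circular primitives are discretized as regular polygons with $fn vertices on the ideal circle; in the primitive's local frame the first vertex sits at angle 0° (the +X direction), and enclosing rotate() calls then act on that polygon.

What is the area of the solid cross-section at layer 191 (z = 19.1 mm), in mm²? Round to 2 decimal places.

32.72 mm²

At z = 19.1 mm: the cone is not intersected at this z (z outside [0, 14]); the cone at (15.5, 5) (r1=3→r2=2) has section circumradius 2.557 here — a regular 24-gon (area = (24/2)·2.557²·sin(360°/24) = 20.30 mm²); Taking the union: only the cone at (15.5, 5) is present, so the union is just that shape — area = 20.30 mm²; the r=2 cylinder at (9, 7) gives a regular 24-gon of circumradius 2 (constant along its height) (area = (24/2)·2.000²·sin(360°/24) = 12.42 mm²); Taking the union: the 2 present regions are separate (no shared area or edge), so areas and boundary lengths simply add and each stays a separate island — area = 32.72 mm². Overall, the cross-section has 2 separate islands. Net area = 32.72 mm².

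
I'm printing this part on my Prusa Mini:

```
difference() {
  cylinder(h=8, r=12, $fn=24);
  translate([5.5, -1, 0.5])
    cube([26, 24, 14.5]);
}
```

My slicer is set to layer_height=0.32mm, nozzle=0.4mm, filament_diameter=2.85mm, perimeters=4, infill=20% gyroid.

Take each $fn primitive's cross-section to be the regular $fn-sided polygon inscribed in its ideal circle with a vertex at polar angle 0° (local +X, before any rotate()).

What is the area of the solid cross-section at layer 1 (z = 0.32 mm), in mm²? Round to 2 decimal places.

At z = 0.32 mm: the cylinder: section is a regular 24-gon, circumradius r=12 (area = (24/2)·12.000²·sin(360°/24) = 447.24 mm²); the cube at (5.5, -1) does not reach this height (z outside [0.5, 15]); Taking the first minus the rest: none of the subtracted shapes is present at this height, so the r=12 cylinder is unchanged — area = 447.24 mm². Overall, the cross-section is a single solid region. Net area = 447.24 mm².

447.24 mm²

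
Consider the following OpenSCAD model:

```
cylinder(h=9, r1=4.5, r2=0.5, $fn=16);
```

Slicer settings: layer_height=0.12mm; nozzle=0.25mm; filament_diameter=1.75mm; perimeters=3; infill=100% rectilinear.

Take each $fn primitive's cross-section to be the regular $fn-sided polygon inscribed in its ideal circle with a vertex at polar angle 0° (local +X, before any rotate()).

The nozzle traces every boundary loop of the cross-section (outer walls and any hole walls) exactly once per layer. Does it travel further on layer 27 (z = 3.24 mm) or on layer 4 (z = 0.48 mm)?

Layer 27 (z = 3.24): the cone contributes a regular 16-gon of circumradius 3.060 (interpolated between r1=4.5 and r2=0.5 at t=0.360) (perimeter = 2·16·3.060·sin(180°/16) = 19.10 mm). So its perimeter = 19.10 mm. Layer 4 (z = 0.48): the cone (r1=4.5→r2=0.5) has section circumradius 4.287 here — a regular 16-gon (perimeter = 2·16·4.287·sin(180°/16) = 26.76 mm). So its perimeter = 26.76 mm. Layer 4 is larger (26.76 vs 19.10 mm).

layer 4 (z = 0.48 mm)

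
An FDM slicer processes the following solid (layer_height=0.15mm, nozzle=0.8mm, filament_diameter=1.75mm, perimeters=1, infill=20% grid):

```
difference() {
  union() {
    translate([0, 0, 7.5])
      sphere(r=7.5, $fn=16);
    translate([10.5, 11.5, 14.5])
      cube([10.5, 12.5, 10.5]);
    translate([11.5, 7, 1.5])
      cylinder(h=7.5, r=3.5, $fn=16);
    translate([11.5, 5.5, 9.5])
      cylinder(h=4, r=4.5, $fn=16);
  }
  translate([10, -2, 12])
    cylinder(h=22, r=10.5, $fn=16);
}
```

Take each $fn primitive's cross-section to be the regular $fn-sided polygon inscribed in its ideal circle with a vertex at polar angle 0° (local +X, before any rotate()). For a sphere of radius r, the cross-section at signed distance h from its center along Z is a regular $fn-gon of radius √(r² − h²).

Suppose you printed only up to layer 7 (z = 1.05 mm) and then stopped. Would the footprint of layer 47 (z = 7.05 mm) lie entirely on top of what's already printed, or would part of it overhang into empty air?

Compare the two slices. At z = 1.05: the r=7.5 sphere slices to a regular 16-gon of circumradius 3.827 (√(r²−h²) with h=6.45 from center) (area = (16/2)·3.827²·sin(360°/16) = 44.84 mm²); the cube at (10.5, 11.5) does not reach this height (z outside [14.5, 25]); the cylinder at (11.5, 7) is not intersected at this z (z outside [1.5, 9]); the cylinder at (11.5, 5.5) does not reach this height (z outside [9.5, 13.5]); Merging all regions: only the r=7.5 sphere is present, so the union is just that shape — area = 44.84 mm²; the cylinder at (10, -2) is absent (z outside [12, 34]); After the difference (first − rest): none of the subtracted shapes is present at this height, so that combined region is unchanged — area = 44.84 mm². At z = 7.05: the sphere: section is a regular 16-gon, circumradius = √(r²−h²) = √(7.5²−0.45²) = 7.486 (area = (16/2)·7.486²·sin(360°/16) = 171.59 mm²); the cube at (10.5, 11.5) is absent (z outside [14.5, 25]); the cylinder at (11.5, 7): section is a regular 16-gon, circumradius r=3.5 (area = (16/2)·3.500²·sin(360°/16) = 37.50 mm²); the cylinder at (11.5, 5.5) is not intersected at this z (z outside [9.5, 13.5]); Taking the union: the 2 present regions are separate (no shared area or edge), so areas and boundary lengths simply add and each stays a separate island — area = 209.09 mm²; the cylinder at (10, -2) does not reach this height (z outside [12, 34]); Subtracting the remaining from the first: none of the subtracted shapes is present at this height, so the result so far is unchanged — area = 209.09 mm². Checking containment: at z = 7.05 the cross-section extends beyond the z = 1.05 cross-section by about 164.25 mm².

part overhangs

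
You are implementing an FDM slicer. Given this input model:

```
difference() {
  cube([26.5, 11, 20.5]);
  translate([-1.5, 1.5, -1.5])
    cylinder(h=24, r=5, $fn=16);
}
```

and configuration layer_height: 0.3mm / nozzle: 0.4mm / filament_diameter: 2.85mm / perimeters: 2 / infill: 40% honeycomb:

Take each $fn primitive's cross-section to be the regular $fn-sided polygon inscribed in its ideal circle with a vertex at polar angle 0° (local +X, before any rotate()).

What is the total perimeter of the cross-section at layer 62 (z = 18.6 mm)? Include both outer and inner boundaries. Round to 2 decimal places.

73.40 mm

At z = 18.6 mm: the cube (footprint 26.5×11) is included at this height (perimeter 75.00 mm); the cylinder at (-1.5, 1.5): section is a regular 16-gon, circumradius r=5 (perimeter = 2·16·5.000·sin(180°/16) = 31.21 mm); Subtracting the remaining from the first: starting from the 26.5×11 cube, the r=5 cylinder at (-1.5, 1.5) partially overlaps it — only the 16.88 mm² overlap (of its 76.54 mm²) is removed, clipping the outline — boundary = 73.40 mm. Overall, the cross-section is a single solid region. Total boundary length (outer) = 73.40 mm.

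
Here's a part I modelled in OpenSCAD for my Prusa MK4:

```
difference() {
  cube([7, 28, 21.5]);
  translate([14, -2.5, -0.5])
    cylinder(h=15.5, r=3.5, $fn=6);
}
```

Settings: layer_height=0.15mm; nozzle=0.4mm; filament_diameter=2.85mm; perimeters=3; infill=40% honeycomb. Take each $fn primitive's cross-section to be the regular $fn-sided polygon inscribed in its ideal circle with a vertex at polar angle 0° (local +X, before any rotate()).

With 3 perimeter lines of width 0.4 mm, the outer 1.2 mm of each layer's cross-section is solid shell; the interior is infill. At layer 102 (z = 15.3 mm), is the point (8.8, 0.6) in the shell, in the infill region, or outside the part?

At z = 15.3 mm: the 7×28 cube contributes its full rectangle; the cylinder at (14, -2.5) is not intersected at this z (z outside [-0.5, 15]); Taking the first minus the rest: none of the subtracted shapes is present at this height, so the 7×28 cube is unchanged — 1 connected region. Overall, the cross-section is a single solid region. The nearest boundary edge runs (7.00, 0.00)→(7.00, 28.00); distance from the point to it = 1.80 mm. The point is not inside any of the regions above, so it lies outside the cross-section (1.80 mm from the nearest boundary).

outside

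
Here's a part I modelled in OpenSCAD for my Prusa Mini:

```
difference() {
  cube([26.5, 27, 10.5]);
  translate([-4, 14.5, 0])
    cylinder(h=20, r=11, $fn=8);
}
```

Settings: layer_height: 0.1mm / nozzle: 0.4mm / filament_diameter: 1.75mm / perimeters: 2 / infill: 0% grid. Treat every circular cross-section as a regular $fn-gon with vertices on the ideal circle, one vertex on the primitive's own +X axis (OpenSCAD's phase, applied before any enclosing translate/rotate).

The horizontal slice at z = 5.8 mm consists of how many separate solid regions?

1

At z = 5.8 mm: the cube (footprint 26.5×27) is included at this height; the r=11 cylinder at (-4, 14.5) gives a regular 8-gon of circumradius 11 (constant along its height); Taking the first minus the rest: starting from the 26.5×27 cube, the r=11 cylinder at (-4, 14.5) partially overlaps it — only the 89.75 mm² overlap (of its 342.24 mm²) is removed, clipping the outline — 1 connected region. The result has 1 disconnected region.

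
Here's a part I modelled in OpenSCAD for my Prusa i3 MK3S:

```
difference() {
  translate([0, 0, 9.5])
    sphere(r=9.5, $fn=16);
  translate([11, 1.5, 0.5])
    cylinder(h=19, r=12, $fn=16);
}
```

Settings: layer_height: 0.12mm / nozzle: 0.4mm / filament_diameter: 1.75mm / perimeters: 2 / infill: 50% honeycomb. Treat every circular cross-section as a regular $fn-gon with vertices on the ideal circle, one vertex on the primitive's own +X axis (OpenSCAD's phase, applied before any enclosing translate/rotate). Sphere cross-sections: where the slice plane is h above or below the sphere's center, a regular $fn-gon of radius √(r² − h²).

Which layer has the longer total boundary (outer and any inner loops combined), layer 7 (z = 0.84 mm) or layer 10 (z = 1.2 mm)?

layer 10 (z = 1.2 mm)

Layer 7 (z = 0.84): the r=9.5 sphere slices to a regular 16-gon of circumradius 3.906 (√(r²−h²) with h=8.66 from center) (perimeter = 2·16·3.906·sin(180°/16) = 24.38 mm); the r=12 cylinder at (11, 1.5) gives a regular 16-gon of circumradius 12 (constant along its height) (perimeter = 2·16·12.000·sin(180°/16) = 74.91 mm); Subtracting the remaining from the first: starting from the r=9.5 sphere, the r=12 cylinder at (11, 1.5) partially overlaps it — only the 27.51 mm² overlap (of its 440.85 mm²) is removed, clipping the outline — boundary = 19.96 mm. So its perimeter = 19.96 mm. Layer 10 (z = 1.2): the r=9.5 sphere slices to a regular 16-gon of circumradius 4.622 (√(r²−h²) with h=8.3 from center) (perimeter = 2·16·4.622·sin(180°/16) = 28.85 mm); the r=12 cylinder at (11, 1.5) gives a regular 16-gon of circumradius 12 (constant along its height) (perimeter = 2·16·12.000·sin(180°/16) = 74.91 mm); Subtracting the remaining from the first: starting from the r=9.5 sphere, the r=12 cylinder at (11, 1.5) partially overlaps it — only the 36.76 mm² overlap (of its 440.85 mm²) is removed, clipping the outline — boundary = 24.29 mm. So its perimeter = 24.29 mm. Layer 10 is larger (24.29 vs 19.96 mm).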